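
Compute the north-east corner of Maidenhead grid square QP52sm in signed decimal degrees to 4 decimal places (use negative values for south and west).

Field Q=16, P=15: +16·20° lon, +15·10° lat → SW at lon 140°, lat 60°.
Square 5, 2: +5·2° lon, +2·1° lat → SW at lon 150°, lat 62°.
Subsquare s=18, m=12: +18·0.0833333° lon, +12·0.0416667° lat → SW at lon 151.5°, lat 62.5°.
Cell spans 0.0833333° lon × 0.0416667° lat. NE corner is SW corner plus one full cell.
latitude 62.5417, longitude 151.5833.

62.5417, 151.5833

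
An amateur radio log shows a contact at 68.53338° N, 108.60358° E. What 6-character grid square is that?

Offset from 180°W / 90°S: lon 288.6036°, lat 158.5334°.
Field (20°×10°, letters A–R): lon ⌊288.6036/20⌋ = 14 → O; lat ⌊158.5334/10⌋ = 15 → P.
Square (2°×1°, digits 0–9): lon ⌊8.6036/2⌋ = 4; lat ⌊8.5334/1⌋ = 8.
Subsquare (5′×2.5′, letters a–x): lon ⌊0.6036/0.0833333⌋ = 7 → h; lat ⌊0.5334/0.0416667⌋ = 12 → m.

OP48hm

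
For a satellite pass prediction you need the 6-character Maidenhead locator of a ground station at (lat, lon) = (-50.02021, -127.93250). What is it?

Add 180° to longitude and 90° to latitude: 52.0675, 39.9798.
Field: 52.0675/20 → 2 → C, 39.9798/10 → 3 → D; chars CD.
Square: 12.0675/2 → 6, 9.9798/1 → 9; chars 69.
Subsquare: 0.0675/0.0833333 → 0 → a, 0.9798/0.0416667 → 23 → x; chars ax.

CD69ax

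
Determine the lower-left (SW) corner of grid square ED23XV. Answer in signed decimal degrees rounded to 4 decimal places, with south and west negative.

-56.1250, -94.0833

Field E=4, D=3: +4·20° lon, +3·10° lat → SW at lon -100°, lat -60°.
Square 2, 3: +2·2° lon, +3·1° lat → SW at lon -96°, lat -57°.
Subsquare x=23, v=21: +23·0.0833333° lon, +21·0.0416667° lat → SW at lon -94.0833°, lat -56.125°.
latitude -56.1250, longitude -94.0833.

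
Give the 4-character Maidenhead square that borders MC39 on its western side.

Longitude square 3; −1 → 2.
The latitude characters are unchanged.

MC29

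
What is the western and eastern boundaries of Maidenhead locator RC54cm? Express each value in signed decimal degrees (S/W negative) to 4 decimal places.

Field R=17, C=2: +17·20° lon, +2·10° lat → SW at lon 160°, lat -70°.
Square 5, 4: +5·2° lon, +4·1° lat → SW at lon 170°, lat -66°.
Subsquare c=2, m=12: +2·0.0833333° lon, +12·0.0416667° lat → SW at lon 170.167°, lat -65.5°.
Cell spans 0.0833333° lon × 0.0416667° lat.
west 170.1667, east 170.2500.

170.1667, 170.2500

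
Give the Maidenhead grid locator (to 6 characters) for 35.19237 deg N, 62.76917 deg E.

MM15je

Shift to the Maidenhead origin (180°W, 90°S): lon 242.7692, lat 125.1924.
Field: 242.7692/20 → 12 → M, 125.1924/10 → 12 → M; chars MM.
Square: 2.7692/2 → 1, 5.1924/1 → 5; chars 15.
Subsquare: 0.7692/0.0833333 → 9 → j, 0.1924/0.0416667 → 4 → e; chars je.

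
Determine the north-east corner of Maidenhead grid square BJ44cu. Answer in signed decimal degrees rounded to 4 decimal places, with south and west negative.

4.8750, -151.7500

Field B=1, J=9: +1·20° lon, +9·10° lat → SW at lon -160°, lat 0°.
Square 4, 4: +4·2° lon, +4·1° lat → SW at lon -152°, lat 4°.
Subsquare c=2, u=20: +2·0.0833333° lon, +20·0.0416667° lat → SW at lon -151.833°, lat 4.83333°.
Cell spans 0.0833333° lon × 0.0416667° lat. NE corner is SW corner plus one full cell.
latitude 4.8750, longitude -151.7500.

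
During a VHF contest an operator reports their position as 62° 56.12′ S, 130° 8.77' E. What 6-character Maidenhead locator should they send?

Add 180° to longitude and 90° to latitude: 310.1462, 27.0647.
Field: lon ⌊310.1462/20⌋ = 15 → P; lat ⌊27.0647/10⌋ = 2 → C.
Square: lon ⌊10.1462/2⌋ = 5; lat ⌊7.0647/1⌋ = 7.
Subsquare: lon ⌊0.1462/0.0833333⌋ = 1 → b; lat ⌊0.0647/0.0416667⌋ = 1 → b.

PC57bb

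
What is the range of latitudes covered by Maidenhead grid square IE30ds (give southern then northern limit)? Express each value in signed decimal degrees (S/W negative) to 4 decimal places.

Field I=8, E=4: +8·20° lon, +4·10° lat → SW at lon -20°, lat -50°.
Square 3, 0: +3·2° lon, +0·1° lat → SW at lon -14°, lat -50°.
Subsquare d=3, s=18: +3·0.0833333° lon, +18·0.0416667° lat → SW at lon -13.75°, lat -49.25°.
Cell spans 0.0833333° lon × 0.0416667° lat.
south -49.2500, north -49.2083.

-49.2500, -49.2083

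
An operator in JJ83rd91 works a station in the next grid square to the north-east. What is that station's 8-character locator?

Longitude extended square 9; +1 → 10, wraps to 0, carry into subsquare.
Longitude subsquare r = 17; +1 → 18 = s.
Latitude extended square 1; +1 → 2.

JJ83sd02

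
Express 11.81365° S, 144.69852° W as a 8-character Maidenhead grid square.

BH78pe64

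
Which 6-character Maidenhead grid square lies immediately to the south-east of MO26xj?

MO36ai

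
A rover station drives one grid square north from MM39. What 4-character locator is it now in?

MN30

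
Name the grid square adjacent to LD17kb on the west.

LD17jb

Longitude subsquare k = 10; −1 → 9 = j.
The latitude characters are unchanged.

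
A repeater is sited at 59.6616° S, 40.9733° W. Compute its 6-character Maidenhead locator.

Add 180° to longitude and 90° to latitude: 139.0267, 30.3384.
Field: lon ⌊139.0267/20⌋ = 6 → G; lat ⌊30.3384/10⌋ = 3 → D.
Square: lon ⌊19.0267/2⌋ = 9; lat ⌊0.3384/1⌋ = 0.
Subsquare: lon ⌊1.0267/0.0833333⌋ = 12 → m; lat ⌊0.3384/0.0416667⌋ = 8 → i.

GD90mi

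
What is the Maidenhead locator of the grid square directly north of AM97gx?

AM98ga

Latitude subsquare x = 23; +1 → 24, wraps to 0 = a, carry into square.
Latitude square 7; +1 → 8.
The longitude characters are unchanged.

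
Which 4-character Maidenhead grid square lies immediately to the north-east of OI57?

OI68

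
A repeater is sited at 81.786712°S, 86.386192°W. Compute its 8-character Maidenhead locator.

Offset from 180°W / 90°S: lon 93.61381°, lat 8.21329°.
Field (20°×10°, letters A–R): 93.61381/20 → 4 → E, 8.21329/10 → 0 → A; chars EA.
Square (2°×1°, digits 0–9): 13.61381/2 → 6, 8.21329/1 → 8; chars 68.
Subsquare (5′×2.5′, letters a–x): 1.61381/0.0833333 → 19 → t, 0.21329/0.0416667 → 5 → f; chars tf.
Extended square (30″×15″, digits 0–9): 0.03047/0.00833333 → 3, 0.00495/0.00416667 → 1; chars 31.

EA68tf31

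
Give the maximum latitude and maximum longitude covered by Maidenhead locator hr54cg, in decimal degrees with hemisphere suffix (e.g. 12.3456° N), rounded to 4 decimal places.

84.2917° N, 29.7500° W

Field H=7, R=17: +7·20° lon, +17·10° lat → SW at lon -40°, lat 80°.
Square 5, 4: +5·2° lon, +4·1° lat → SW at lon -30°, lat 84°.
Subsquare c=2, g=6: +2·0.0833333° lon, +6·0.0416667° lat → SW at lon -29.8333°, lat 84.25°.
Cell spans 0.0833333° lon × 0.0416667° lat. NE corner is SW corner plus one full cell.
latitude 84.2917° N, longitude 29.7500° W.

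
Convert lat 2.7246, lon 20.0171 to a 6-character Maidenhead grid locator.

KJ02ar

Shift to the Maidenhead origin (180°W, 90°S): lon 200.0171, lat 92.7246.
Field (20°×10°, letters A–R): lon ⌊200.0171/20⌋ = 10 → K; lat ⌊92.7246/10⌋ = 9 → J.
Square (2°×1°, digits 0–9): lon ⌊0.0171/2⌋ = 0; lat ⌊2.7246/1⌋ = 2.
Subsquare (5′×2.5′, letters a–x): lon ⌊0.0171/0.0833333⌋ = 0 → a; lat ⌊0.7246/0.0416667⌋ = 17 → r.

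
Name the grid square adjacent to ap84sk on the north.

Latitude subsquare k = 10; +1 → 11 = l.
The longitude characters are unchanged.

AP84sl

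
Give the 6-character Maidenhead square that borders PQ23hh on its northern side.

PQ23hi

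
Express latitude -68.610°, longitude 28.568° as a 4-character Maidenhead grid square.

Shift to the Maidenhead origin (180°W, 90°S): lon 208.57, lat 21.39.
Field: 208.57/20 → 10 → K, 21.39/10 → 2 → C; chars KC.
Square: 8.57/2 → 4, 1.39/1 → 1; chars 41.

KC41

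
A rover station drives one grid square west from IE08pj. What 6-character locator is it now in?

IE08oj

Longitude subsquare p = 15; −1 → 14 = o.
The latitude characters are unchanged.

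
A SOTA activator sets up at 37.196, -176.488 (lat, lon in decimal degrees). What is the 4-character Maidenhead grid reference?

Offset from 180°W / 90°S: lon 3.51°, lat 127.20°.
Field: lon ⌊3.51/20⌋ = 0 → A; lat ⌊127.20/10⌋ = 12 → M.
Square: lon ⌊3.51/2⌋ = 1; lat ⌊7.20/1⌋ = 7.

AM17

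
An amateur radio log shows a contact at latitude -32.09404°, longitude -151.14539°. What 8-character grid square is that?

Add 180° to longitude and 90° to latitude: 28.85461, 57.90596.
Field: 28.85461/20 → 1 → B, 57.90596/10 → 5 → F; chars BF.
Square: 8.85461/2 → 4, 7.90596/1 → 7; chars 47.
Subsquare: 0.85461/0.0833333 → 10 → k, 0.90596/0.0416667 → 21 → v; chars kv.
Extended square: 0.02128/0.00833333 → 2, 0.03096/0.00416667 → 7; chars 27.

BF47kv27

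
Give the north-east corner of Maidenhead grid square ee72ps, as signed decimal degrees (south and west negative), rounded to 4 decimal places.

Field E=4, E=4: +4·20° lon, +4·10° lat → SW at lon -100°, lat -50°.
Square 7, 2: +7·2° lon, +2·1° lat → SW at lon -86°, lat -48°.
Subsquare p=15, s=18: +15·0.0833333° lon, +18·0.0416667° lat → SW at lon -84.75°, lat -47.25°.
Cell spans 0.0833333° lon × 0.0416667° lat. NE corner is SW corner plus one full cell.
latitude -47.2083, longitude -84.6667.

-47.2083, -84.6667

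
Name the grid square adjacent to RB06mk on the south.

Latitude subsquare k = 10; −1 → 9 = j.
The longitude characters are unchanged.

RB06mj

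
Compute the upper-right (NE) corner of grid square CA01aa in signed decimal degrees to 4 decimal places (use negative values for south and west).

Field C=2, A=0: +2·20° lon, +0·10° lat → SW at lon -140°, lat -90°.
Square 0, 1: +0·2° lon, +1·1° lat → SW at lon -140°, lat -89°.
Subsquare a=0, a=0: +0·0.0833333° lon, +0·0.0416667° lat → SW at lon -140°, lat -89°.
Cell spans 0.0833333° lon × 0.0416667° lat. NE corner is SW corner plus one full cell.
latitude -88.9583, longitude -139.9167.

-88.9583, -139.9167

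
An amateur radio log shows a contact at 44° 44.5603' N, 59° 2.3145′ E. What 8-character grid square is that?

Offset from 180°W / 90°S: lon 239.03858°, lat 134.74267°.
Field: 239.03858/20 → 11 → L, 134.74267/10 → 13 → N; chars LN.
Square: 19.03858/2 → 9, 4.74267/1 → 4; chars 94.
Subsquare: 1.03858/0.0833333 → 12 → m, 0.74267/0.0416667 → 17 → r; chars mr.
Extended square: 0.03858/0.00833333 → 4, 0.03434/0.00416667 → 8; chars 48.

LN94mr48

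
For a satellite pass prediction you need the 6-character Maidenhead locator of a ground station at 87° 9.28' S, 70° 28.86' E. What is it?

MA52fu

Add 180° to longitude and 90° to latitude: 250.4810, 2.8453.
Field: lon ⌊250.4810/20⌋ = 12 → M; lat ⌊2.8453/10⌋ = 0 → A.
Square: lon ⌊10.4810/2⌋ = 5; lat ⌊2.8453/1⌋ = 2.
Subsquare: lon ⌊0.4810/0.0833333⌋ = 5 → f; lat ⌊0.8453/0.0416667⌋ = 20 → u.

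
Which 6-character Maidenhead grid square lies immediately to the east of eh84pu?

Longitude subsquare p = 15; +1 → 16 = q.
The latitude characters are unchanged.

EH84qu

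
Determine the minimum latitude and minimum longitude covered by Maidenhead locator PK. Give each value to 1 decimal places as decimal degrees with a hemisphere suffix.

10.0° N, 120.0° E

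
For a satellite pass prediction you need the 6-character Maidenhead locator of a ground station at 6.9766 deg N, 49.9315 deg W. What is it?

Shift to the Maidenhead origin (180°W, 90°S): lon 130.0685, lat 96.9766.
Field: lon ⌊130.0685/20⌋ = 6 → G; lat ⌊96.9766/10⌋ = 9 → J.
Square: lon ⌊10.0685/2⌋ = 5; lat ⌊6.9766/1⌋ = 6.
Subsquare: lon ⌊0.0685/0.0833333⌋ = 0 → a; lat ⌊0.9766/0.0416667⌋ = 23 → x.

GJ56ax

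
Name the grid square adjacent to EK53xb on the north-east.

EK63ac

Longitude subsquare x = 23; +1 → 24, wraps to 0 = a, carry into square.
Longitude square 5; +1 → 6.
Latitude subsquare b = 1; +1 → 2 = c.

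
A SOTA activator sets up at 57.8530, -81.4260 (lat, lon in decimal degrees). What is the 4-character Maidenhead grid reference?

EO97

Offset from 180°W / 90°S: lon 98.57°, lat 147.85°.
Field (20°×10°, letters A–R): lon ⌊98.57/20⌋ = 4 → E; lat ⌊147.85/10⌋ = 14 → O.
Square (2°×1°, digits 0–9): lon ⌊18.57/2⌋ = 9; lat ⌊7.85/1⌋ = 7.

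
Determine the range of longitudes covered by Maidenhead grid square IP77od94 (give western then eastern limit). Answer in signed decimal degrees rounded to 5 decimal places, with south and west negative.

Field I=8, P=15: +8·20° lon, +15·10° lat → SW at lon -20°, lat 60°.
Square 7, 7: +7·2° lon, +7·1° lat → SW at lon -6°, lat 67°.
Subsquare o=14, d=3: +14·0.0833333° lon, +3·0.0416667° lat → SW at lon -4.83333°, lat 67.125°.
Extended square 9, 4: +9·0.00833333° lon, +4·0.00416667° lat → SW at lon -4.75833°, lat 67.1417°.
Cell spans 0.00833333° lon × 0.00416667° lat.
west -4.75833, east -4.75000.

-4.75833, -4.75000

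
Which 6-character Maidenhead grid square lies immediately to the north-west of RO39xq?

RO39wr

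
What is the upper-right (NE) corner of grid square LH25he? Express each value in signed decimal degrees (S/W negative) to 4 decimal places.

-14.7917, 44.6667

Field L=11, H=7: +11·20° lon, +7·10° lat → SW at lon 40°, lat -20°.
Square 2, 5: +2·2° lon, +5·1° lat → SW at lon 44°, lat -15°.
Subsquare h=7, e=4: +7·0.0833333° lon, +4·0.0416667° lat → SW at lon 44.5833°, lat -14.8333°.
Cell spans 0.0833333° lon × 0.0416667° lat. NE corner is SW corner plus one full cell.
latitude -14.7917, longitude 44.6667.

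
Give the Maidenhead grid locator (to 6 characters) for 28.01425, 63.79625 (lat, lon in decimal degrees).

ML18va

Add 180° to longitude and 90° to latitude: 243.7962, 118.0143.
Field: lon ⌊243.7962/20⌋ = 12 → M; lat ⌊118.0143/10⌋ = 11 → L.
Square: lon ⌊3.7962/2⌋ = 1; lat ⌊8.0143/1⌋ = 8.
Subsquare: lon ⌊1.7962/0.0833333⌋ = 21 → v; lat ⌊0.0143/0.0416667⌋ = 0 → a.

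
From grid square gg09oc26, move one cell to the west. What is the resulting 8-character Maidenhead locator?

Longitude extended square 2; −1 → 1.
The latitude characters are unchanged.

GG09oc16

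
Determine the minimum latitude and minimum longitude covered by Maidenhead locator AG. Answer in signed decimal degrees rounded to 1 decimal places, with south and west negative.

-30.0, -180.0

Field A=0, G=6: +0·20° lon, +6·10° lat → SW at lon -180°, lat -30°.
latitude -30.0, longitude -180.0.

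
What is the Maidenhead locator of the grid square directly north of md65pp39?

Latitude extended square 9; +1 → 10, wraps to 0, carry into subsquare.
Latitude subsquare p = 15; +1 → 16 = q.
The longitude characters are unchanged.

MD65pq30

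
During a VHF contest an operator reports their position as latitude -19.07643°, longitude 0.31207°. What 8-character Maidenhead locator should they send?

JH00dw71

Add 180° to longitude and 90° to latitude: 180.31207, 70.92357.
Field (20°×10°, letters A–R): 180.31207/20 → 9 → J, 70.92357/10 → 7 → H; chars JH.
Square (2°×1°, digits 0–9): 0.31207/2 → 0, 0.92357/1 → 0; chars 00.
Subsquare (5′×2.5′, letters a–x): 0.31207/0.0833333 → 3 → d, 0.92357/0.0416667 → 22 → w; chars dw.
Extended square (30″×15″, digits 0–9): 0.06207/0.00833333 → 7, 0.00690/0.00416667 → 1; chars 71.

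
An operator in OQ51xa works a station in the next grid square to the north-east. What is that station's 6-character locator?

OQ61ab

Longitude subsquare x = 23; +1 → 24, wraps to 0 = a, carry into square.
Longitude square 5; +1 → 6.
Latitude subsquare a = 0; +1 → 1 = b.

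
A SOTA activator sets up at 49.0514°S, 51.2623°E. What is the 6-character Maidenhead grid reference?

Offset from 180°W / 90°S: lon 231.2623°, lat 40.9486°.
Field: lon ⌊231.2623/20⌋ = 11 → L; lat ⌊40.9486/10⌋ = 4 → E.
Square: lon ⌊11.2623/2⌋ = 5; lat ⌊0.9486/1⌋ = 0.
Subsquare: lon ⌊1.2623/0.0833333⌋ = 15 → p; lat ⌊0.9486/0.0416667⌋ = 22 → w.

LE50pw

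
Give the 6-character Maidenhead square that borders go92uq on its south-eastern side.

GO92vp

Longitude subsquare u = 20; +1 → 21 = v.
Latitude subsquare q = 16; −1 → 15 = p.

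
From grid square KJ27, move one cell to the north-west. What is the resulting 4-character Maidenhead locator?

KJ18

Longitude square 2; −1 → 1.
Latitude square 7; +1 → 8.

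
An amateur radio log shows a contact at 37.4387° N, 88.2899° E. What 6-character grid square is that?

Offset from 180°W / 90°S: lon 268.2899°, lat 127.4387°.
Field: lon ⌊268.2899/20⌋ = 13 → N; lat ⌊127.4387/10⌋ = 12 → M.
Square: lon ⌊8.2899/2⌋ = 4; lat ⌊7.4387/1⌋ = 7.
Subsquare: lon ⌊0.2899/0.0833333⌋ = 3 → d; lat ⌊0.4387/0.0416667⌋ = 10 → k.

NM47dk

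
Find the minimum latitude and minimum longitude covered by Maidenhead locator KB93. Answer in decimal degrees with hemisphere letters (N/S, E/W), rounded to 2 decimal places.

77.00° S, 38.00° E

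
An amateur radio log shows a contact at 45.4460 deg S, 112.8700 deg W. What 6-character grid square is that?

Offset from 180°W / 90°S: lon 67.1300°, lat 44.5540°.
Field: 67.1300/20 → 3 → D, 44.5540/10 → 4 → E; chars DE.
Square: 7.1300/2 → 3, 4.5540/1 → 4; chars 34.
Subsquare: 1.1300/0.0833333 → 13 → n, 0.5540/0.0416667 → 13 → n; chars nn.

DE34nn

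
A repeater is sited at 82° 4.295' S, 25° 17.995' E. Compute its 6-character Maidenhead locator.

KA27pw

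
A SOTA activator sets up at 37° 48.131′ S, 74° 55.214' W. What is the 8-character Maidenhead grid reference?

Shift to the Maidenhead origin (180°W, 90°S): lon 105.07977, lat 52.19782.
Field (20°×10°, letters A–R): 105.07977/20 → 5 → F, 52.19782/10 → 5 → F; chars FF.
Square (2°×1°, digits 0–9): 5.07977/2 → 2, 2.19782/1 → 2; chars 22.
Subsquare (5′×2.5′, letters a–x): 1.07977/0.0833333 → 12 → m, 0.19782/0.0416667 → 4 → e; chars me.
Extended square (30″×15″, digits 0–9): 0.07977/0.00833333 → 9, 0.03115/0.00416667 → 7; chars 97.

FF22me97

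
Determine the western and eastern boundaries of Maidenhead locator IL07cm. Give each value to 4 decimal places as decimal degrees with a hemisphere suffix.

Field I=8, L=11: +8·20° lon, +11·10° lat → SW at lon -20°, lat 20°.
Square 0, 7: +0·2° lon, +7·1° lat → SW at lon -20°, lat 27°.
Subsquare c=2, m=12: +2·0.0833333° lon, +12·0.0416667° lat → SW at lon -19.8333°, lat 27.5°.
Cell spans 0.0833333° lon × 0.0416667° lat.
west 19.8333° W, east 19.7500° W.

19.8333° W, 19.7500° W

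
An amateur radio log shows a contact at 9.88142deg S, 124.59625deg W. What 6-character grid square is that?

Shift to the Maidenhead origin (180°W, 90°S): lon 55.4038, lat 80.1186.
Field (20°×10°, letters A–R): lon ⌊55.4038/20⌋ = 2 → C; lat ⌊80.1186/10⌋ = 8 → I.
Square (2°×1°, digits 0–9): lon ⌊15.4038/2⌋ = 7; lat ⌊0.1186/1⌋ = 0.
Subsquare (5′×2.5′, letters a–x): lon ⌊1.4038/0.0833333⌋ = 16 → q; lat ⌊0.1186/0.0416667⌋ = 2 → c.

CI70qc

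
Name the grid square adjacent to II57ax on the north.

Latitude subsquare x = 23; +1 → 24, wraps to 0 = a, carry into square.
Latitude square 7; +1 → 8.
The longitude characters are unchanged.

II58aa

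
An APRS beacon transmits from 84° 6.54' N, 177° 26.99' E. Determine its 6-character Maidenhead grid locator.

Add 180° to longitude and 90° to latitude: 357.4498, 174.1090.
Field: lon ⌊357.4498/20⌋ = 17 → R; lat ⌊174.1090/10⌋ = 17 → R.
Square: lon ⌊17.4498/2⌋ = 8; lat ⌊4.1090/1⌋ = 4.
Subsquare: lon ⌊1.4498/0.0833333⌋ = 17 → r; lat ⌊0.1090/0.0416667⌋ = 2 → c.

RR84rc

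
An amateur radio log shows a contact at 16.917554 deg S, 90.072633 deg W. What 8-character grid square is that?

EH43xb19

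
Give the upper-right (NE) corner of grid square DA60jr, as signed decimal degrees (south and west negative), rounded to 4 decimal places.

Field D=3, A=0: +3·20° lon, +0·10° lat → SW at lon -120°, lat -90°.
Square 6, 0: +6·2° lon, +0·1° lat → SW at lon -108°, lat -90°.
Subsquare j=9, r=17: +9·0.0833333° lon, +17·0.0416667° lat → SW at lon -107.25°, lat -89.2917°.
Cell spans 0.0833333° lon × 0.0416667° lat. NE corner is SW corner plus one full cell.
latitude -89.2500, longitude -107.1667.

-89.2500, -107.1667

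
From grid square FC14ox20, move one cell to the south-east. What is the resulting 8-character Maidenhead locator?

FC14ow39

Longitude extended square 2; +1 → 3.
Latitude extended square 0; −1 → -1, wraps to 9, carry into subsquare.
Latitude subsquare x = 23; −1 → 22 = w.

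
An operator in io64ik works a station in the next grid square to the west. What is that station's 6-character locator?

Longitude subsquare i = 8; −1 → 7 = h.
The latitude characters are unchanged.

IO64hk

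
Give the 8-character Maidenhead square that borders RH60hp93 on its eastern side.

Longitude extended square 9; +1 → 10, wraps to 0, carry into subsquare.
Longitude subsquare h = 7; +1 → 8 = i.
The latitude characters are unchanged.

RH60ip03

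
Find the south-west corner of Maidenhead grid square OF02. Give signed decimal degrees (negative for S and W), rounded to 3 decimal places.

Field O=14, F=5: +14·20° lon, +5·10° lat → SW at lon 100°, lat -40°.
Square 0, 2: +0·2° lon, +2·1° lat → SW at lon 100°, lat -38°.
latitude -38.000, longitude 100.000.

-38.000, 100.000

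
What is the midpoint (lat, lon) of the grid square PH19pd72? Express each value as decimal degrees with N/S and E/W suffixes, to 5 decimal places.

10.86458° S, 123.31250° E

Field P=15, H=7: +15·20° lon, +7·10° lat → SW at lon 120°, lat -20°.
Square 1, 9: +1·2° lon, +9·1° lat → SW at lon 122°, lat -11°.
Subsquare p=15, d=3: +15·0.0833333° lon, +3·0.0416667° lat → SW at lon 123.25°, lat -10.875°.
Extended square 7, 2: +7·0.00833333° lon, +2·0.00416667° lat → SW at lon 123.308°, lat -10.8667°.
Cell spans 0.00833333° lon × 0.00416667° lat. Centre is SW corner plus half of each.
latitude 10.86458° S, longitude 123.31250° E.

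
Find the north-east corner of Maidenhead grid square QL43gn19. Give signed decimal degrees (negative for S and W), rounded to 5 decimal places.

23.58333, 148.51667

Field Q=16, L=11: +16·20° lon, +11·10° lat → SW at lon 140°, lat 20°.
Square 4, 3: +4·2° lon, +3·1° lat → SW at lon 148°, lat 23°.
Subsquare g=6, n=13: +6·0.0833333° lon, +13·0.0416667° lat → SW at lon 148.5°, lat 23.5417°.
Extended square 1, 9: +1·0.00833333° lon, +9·0.00416667° lat → SW at lon 148.508°, lat 23.5792°.
Cell spans 0.00833333° lon × 0.00416667° lat. NE corner is SW corner plus one full cell.
latitude 23.58333, longitude 148.51667.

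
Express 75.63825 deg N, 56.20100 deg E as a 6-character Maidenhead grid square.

Offset from 180°W / 90°S: lon 236.2010°, lat 165.6382°.
Field (20°×10°, letters A–R): lon ⌊236.2010/20⌋ = 11 → L; lat ⌊165.6382/10⌋ = 16 → Q.
Square (2°×1°, digits 0–9): lon ⌊16.2010/2⌋ = 8; lat ⌊5.6382/1⌋ = 5.
Subsquare (5′×2.5′, letters a–x): lon ⌊0.2010/0.0833333⌋ = 2 → c; lat ⌊0.6382/0.0416667⌋ = 15 → p.

LQ85cp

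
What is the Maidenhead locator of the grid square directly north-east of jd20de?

Longitude subsquare d = 3; +1 → 4 = e.
Latitude subsquare e = 4; +1 → 5 = f.

JD20ef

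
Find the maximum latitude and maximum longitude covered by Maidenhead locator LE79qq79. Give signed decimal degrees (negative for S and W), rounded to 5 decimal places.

-40.29167, 55.40000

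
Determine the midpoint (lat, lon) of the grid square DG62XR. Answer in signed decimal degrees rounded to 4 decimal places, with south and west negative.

Field D=3, G=6: +3·20° lon, +6·10° lat → SW at lon -120°, lat -30°.
Square 6, 2: +6·2° lon, +2·1° lat → SW at lon -108°, lat -28°.
Subsquare x=23, r=17: +23·0.0833333° lon, +17·0.0416667° lat → SW at lon -106.083°, lat -27.2917°.
Cell spans 0.0833333° lon × 0.0416667° lat. Centre is SW corner plus half of each.
latitude -27.2708, longitude -106.0417.

-27.2708, -106.0417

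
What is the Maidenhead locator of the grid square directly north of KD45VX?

Latitude subsquare x = 23; +1 → 24, wraps to 0 = a, carry into square.
Latitude square 5; +1 → 6.
The longitude characters are unchanged.

KD46va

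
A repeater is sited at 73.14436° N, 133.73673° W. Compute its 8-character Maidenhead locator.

CQ33dd14

Shift to the Maidenhead origin (180°W, 90°S): lon 46.26327, lat 163.14436.
Field: lon ⌊46.26327/20⌋ = 2 → C; lat ⌊163.14436/10⌋ = 16 → Q.
Square: lon ⌊6.26327/2⌋ = 3; lat ⌊3.14436/1⌋ = 3.
Subsquare: lon ⌊0.26327/0.0833333⌋ = 3 → d; lat ⌊0.14436/0.0416667⌋ = 3 → d.
Extended square: lon ⌊0.01327/0.00833333⌋ = 1; lat ⌊0.01936/0.00416667⌋ = 4.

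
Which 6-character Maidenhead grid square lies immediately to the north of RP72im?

RP72in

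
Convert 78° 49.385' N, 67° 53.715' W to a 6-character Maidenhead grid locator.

Shift to the Maidenhead origin (180°W, 90°S): lon 112.1047, lat 168.8231.
Field: 112.1047/20 → 5 → F, 168.8231/10 → 16 → Q; chars FQ.
Square: 12.1047/2 → 6, 8.8231/1 → 8; chars 68.
Subsquare: 0.1047/0.0833333 → 1 → b, 0.8231/0.0416667 → 19 → t; chars bt.

FQ68bt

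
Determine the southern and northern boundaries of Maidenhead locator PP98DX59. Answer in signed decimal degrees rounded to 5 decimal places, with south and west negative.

68.99583, 69.00000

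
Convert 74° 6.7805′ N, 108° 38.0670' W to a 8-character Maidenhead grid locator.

DQ54qc37

Shift to the Maidenhead origin (180°W, 90°S): lon 71.36555, lat 164.11301.
Field: 71.36555/20 → 3 → D, 164.11301/10 → 16 → Q; chars DQ.
Square: 11.36555/2 → 5, 4.11301/1 → 4; chars 54.
Subsquare: 1.36555/0.0833333 → 16 → q, 0.11301/0.0416667 → 2 → c; chars qc.
Extended square: 0.03222/0.00833333 → 3, 0.02968/0.00416667 → 7; chars 37.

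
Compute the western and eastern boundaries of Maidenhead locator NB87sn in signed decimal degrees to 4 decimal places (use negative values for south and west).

97.5000, 97.5833

Field N=13, B=1: +13·20° lon, +1·10° lat → SW at lon 80°, lat -80°.
Square 8, 7: +8·2° lon, +7·1° lat → SW at lon 96°, lat -73°.
Subsquare s=18, n=13: +18·0.0833333° lon, +13·0.0416667° lat → SW at lon 97.5°, lat -72.4583°.
Cell spans 0.0833333° lon × 0.0416667° lat.
west 97.5000, east 97.5833.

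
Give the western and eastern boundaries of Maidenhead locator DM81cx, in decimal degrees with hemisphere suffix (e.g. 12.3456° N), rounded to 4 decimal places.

Field D=3, M=12: +3·20° lon, +12·10° lat → SW at lon -120°, lat 30°.
Square 8, 1: +8·2° lon, +1·1° lat → SW at lon -104°, lat 31°.
Subsquare c=2, x=23: +2·0.0833333° lon, +23·0.0416667° lat → SW at lon -103.833°, lat 31.9583°.
Cell spans 0.0833333° lon × 0.0416667° lat.
west 103.8333° W, east 103.7500° W.

103.8333° W, 103.7500° W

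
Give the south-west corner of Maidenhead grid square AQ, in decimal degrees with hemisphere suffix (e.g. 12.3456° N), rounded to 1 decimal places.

Field A=0, Q=16: +0·20° lon, +16·10° lat → SW at lon -180°, lat 70°.
latitude 70.0° N, longitude 180.0° W.

70.0° N, 180.0° W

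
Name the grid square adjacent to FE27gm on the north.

FE27gn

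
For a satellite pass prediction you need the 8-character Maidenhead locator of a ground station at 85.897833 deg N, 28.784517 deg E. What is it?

KR45jv45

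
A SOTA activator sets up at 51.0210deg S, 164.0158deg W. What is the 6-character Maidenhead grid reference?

AD78xx

Offset from 180°W / 90°S: lon 15.9842°, lat 38.9790°.
Field: lon ⌊15.9842/20⌋ = 0 → A; lat ⌊38.9790/10⌋ = 3 → D.
Square: lon ⌊15.9842/2⌋ = 7; lat ⌊8.9790/1⌋ = 8.
Subsquare: lon ⌊1.9842/0.0833333⌋ = 23 → x; lat ⌊0.9790/0.0416667⌋ = 23 → x.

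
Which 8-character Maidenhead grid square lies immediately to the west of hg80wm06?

HG80vm96

Longitude extended square 0; −1 → -1, wraps to 9, carry into subsquare.
Longitude subsquare w = 22; −1 → 21 = v.
The latitude characters are unchanged.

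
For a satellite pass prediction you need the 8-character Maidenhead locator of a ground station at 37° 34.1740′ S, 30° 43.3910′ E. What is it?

KF52ik63

Shift to the Maidenhead origin (180°W, 90°S): lon 210.72318, lat 52.43043.
Field: 210.72318/20 → 10 → K, 52.43043/10 → 5 → F; chars KF.
Square: 10.72318/2 → 5, 2.43043/1 → 2; chars 52.
Subsquare: 0.72318/0.0833333 → 8 → i, 0.43043/0.0416667 → 10 → k; chars ik.
Extended square: 0.05652/0.00833333 → 6, 0.01377/0.00416667 → 3; chars 63.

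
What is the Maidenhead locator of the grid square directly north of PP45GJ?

Latitude subsquare j = 9; +1 → 10 = k.
The longitude characters are unchanged.

PP45gk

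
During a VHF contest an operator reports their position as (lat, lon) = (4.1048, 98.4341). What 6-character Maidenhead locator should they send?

NJ94fc

Add 180° to longitude and 90° to latitude: 278.4341, 94.1048.
Field (20°×10°, letters A–R): lon ⌊278.4341/20⌋ = 13 → N; lat ⌊94.1048/10⌋ = 9 → J.
Square (2°×1°, digits 0–9): lon ⌊18.4341/2⌋ = 9; lat ⌊4.1048/1⌋ = 4.
Subsquare (5′×2.5′, letters a–x): lon ⌊0.4341/0.0833333⌋ = 5 → f; lat ⌊0.1048/0.0416667⌋ = 2 → c.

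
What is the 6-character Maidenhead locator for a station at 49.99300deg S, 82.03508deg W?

EE80xa

Offset from 180°W / 90°S: lon 97.9649°, lat 40.0070°.
Field: lon ⌊97.9649/20⌋ = 4 → E; lat ⌊40.0070/10⌋ = 4 → E.
Square: lon ⌊17.9649/2⌋ = 8; lat ⌊0.0070/1⌋ = 0.
Subsquare: lon ⌊1.9649/0.0833333⌋ = 23 → x; lat ⌊0.0070/0.0416667⌋ = 0 → a.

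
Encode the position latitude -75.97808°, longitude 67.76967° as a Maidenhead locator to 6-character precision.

MB34va

Offset from 180°W / 90°S: lon 247.7697°, lat 14.0219°.
Field: lon ⌊247.7697/20⌋ = 12 → M; lat ⌊14.0219/10⌋ = 1 → B.
Square: lon ⌊7.7697/2⌋ = 3; lat ⌊4.0219/1⌋ = 4.
Subsquare: lon ⌊1.7697/0.0833333⌋ = 21 → v; lat ⌊0.0219/0.0416667⌋ = 0 → a.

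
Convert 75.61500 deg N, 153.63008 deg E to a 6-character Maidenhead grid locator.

QQ65to

Offset from 180°W / 90°S: lon 333.6301°, lat 165.6150°.
Field: lon ⌊333.6301/20⌋ = 16 → Q; lat ⌊165.6150/10⌋ = 16 → Q.
Square: lon ⌊13.6301/2⌋ = 6; lat ⌊5.6150/1⌋ = 5.
Subsquare: lon ⌊1.6301/0.0833333⌋ = 19 → t; lat ⌊0.6150/0.0416667⌋ = 14 → o.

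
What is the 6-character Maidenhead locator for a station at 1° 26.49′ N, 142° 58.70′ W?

BJ81mk

Add 180° to longitude and 90° to latitude: 37.0217, 91.4415.
Field: lon ⌊37.0217/20⌋ = 1 → B; lat ⌊91.4415/10⌋ = 9 → J.
Square: lon ⌊17.0217/2⌋ = 8; lat ⌊1.4415/1⌋ = 1.
Subsquare: lon ⌊1.0217/0.0833333⌋ = 12 → m; lat ⌊0.4415/0.0416667⌋ = 10 → k.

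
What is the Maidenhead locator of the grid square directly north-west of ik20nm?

Longitude subsquare n = 13; −1 → 12 = m.
Latitude subsquare m = 12; +1 → 13 = n.

IK20mn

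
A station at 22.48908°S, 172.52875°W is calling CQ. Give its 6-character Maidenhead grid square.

Add 180° to longitude and 90° to latitude: 7.4712, 67.5109.
Field (20°×10°, letters A–R): 7.4712/20 → 0 → A, 67.5109/10 → 6 → G; chars AG.
Square (2°×1°, digits 0–9): 7.4712/2 → 3, 7.5109/1 → 7; chars 37.
Subsquare (5′×2.5′, letters a–x): 1.4712/0.0833333 → 17 → r, 0.5109/0.0416667 → 12 → m; chars rm.

AG37rm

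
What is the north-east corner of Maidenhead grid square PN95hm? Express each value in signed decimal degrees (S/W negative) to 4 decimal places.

Field P=15, N=13: +15·20° lon, +13·10° lat → SW at lon 120°, lat 40°.
Square 9, 5: +9·2° lon, +5·1° lat → SW at lon 138°, lat 45°.
Subsquare h=7, m=12: +7·0.0833333° lon, +12·0.0416667° lat → SW at lon 138.583°, lat 45.5°.
Cell spans 0.0833333° lon × 0.0416667° lat. NE corner is SW corner plus one full cell.
latitude 45.5417, longitude 138.6667.

45.5417, 138.6667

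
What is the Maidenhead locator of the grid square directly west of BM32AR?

BM22xr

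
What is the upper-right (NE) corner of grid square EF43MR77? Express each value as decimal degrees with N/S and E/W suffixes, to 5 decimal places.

36.25833° S, 90.93333° W

Field E=4, F=5: +4·20° lon, +5·10° lat → SW at lon -100°, lat -40°.
Square 4, 3: +4·2° lon, +3·1° lat → SW at lon -92°, lat -37°.
Subsquare m=12, r=17: +12·0.0833333° lon, +17·0.0416667° lat → SW at lon -91°, lat -36.2917°.
Extended square 7, 7: +7·0.00833333° lon, +7·0.00416667° lat → SW at lon -90.9417°, lat -36.2625°.
Cell spans 0.00833333° lon × 0.00416667° lat. NE corner is SW corner plus one full cell.
latitude 36.25833° S, longitude 90.93333° W.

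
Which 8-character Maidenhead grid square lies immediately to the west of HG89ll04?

Longitude extended square 0; −1 → -1, wraps to 9, carry into subsquare.
Longitude subsquare l = 11; −1 → 10 = k.
The latitude characters are unchanged.

HG89kl94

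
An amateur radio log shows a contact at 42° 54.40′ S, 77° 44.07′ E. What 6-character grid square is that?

ME87uc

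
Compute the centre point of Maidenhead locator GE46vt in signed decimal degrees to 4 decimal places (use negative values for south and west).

Field G=6, E=4: +6·20° lon, +4·10° lat → SW at lon -60°, lat -50°.
Square 4, 6: +4·2° lon, +6·1° lat → SW at lon -52°, lat -44°.
Subsquare v=21, t=19: +21·0.0833333° lon, +19·0.0416667° lat → SW at lon -50.25°, lat -43.2083°.
Cell spans 0.0833333° lon × 0.0416667° lat. Centre is SW corner plus half of each.
latitude -43.1875, longitude -50.2083.

-43.1875, -50.2083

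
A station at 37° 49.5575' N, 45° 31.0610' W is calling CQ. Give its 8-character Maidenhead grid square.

GM77ft78

Add 180° to longitude and 90° to latitude: 134.48232, 127.82596.
Field: lon ⌊134.48232/20⌋ = 6 → G; lat ⌊127.82596/10⌋ = 12 → M.
Square: lon ⌊14.48232/2⌋ = 7; lat ⌊7.82596/1⌋ = 7.
Subsquare: lon ⌊0.48232/0.0833333⌋ = 5 → f; lat ⌊0.82596/0.0416667⌋ = 19 → t.
Extended square: lon ⌊0.06565/0.00833333⌋ = 7; lat ⌊0.03429/0.00416667⌋ = 8.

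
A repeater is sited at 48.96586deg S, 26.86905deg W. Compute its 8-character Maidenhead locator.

HE61na58

Shift to the Maidenhead origin (180°W, 90°S): lon 153.13095, lat 41.03414.
Field: lon ⌊153.13095/20⌋ = 7 → H; lat ⌊41.03414/10⌋ = 4 → E.
Square: lon ⌊13.13095/2⌋ = 6; lat ⌊1.03414/1⌋ = 1.
Subsquare: lon ⌊1.13095/0.0833333⌋ = 13 → n; lat ⌊0.03414/0.0416667⌋ = 0 → a.
Extended square: lon ⌊0.04762/0.00833333⌋ = 5; lat ⌊0.03414/0.00416667⌋ = 8.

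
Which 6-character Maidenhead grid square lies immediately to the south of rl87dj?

Latitude subsquare j = 9; −1 → 8 = i.
The longitude characters are unchanged.

RL87di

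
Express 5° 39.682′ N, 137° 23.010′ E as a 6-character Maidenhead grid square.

PJ85qp

Shift to the Maidenhead origin (180°W, 90°S): lon 317.3835, lat 95.6614.
Field (20°×10°, letters A–R): lon ⌊317.3835/20⌋ = 15 → P; lat ⌊95.6614/10⌋ = 9 → J.
Square (2°×1°, digits 0–9): lon ⌊17.3835/2⌋ = 8; lat ⌊5.6614/1⌋ = 5.
Subsquare (5′×2.5′, letters a–x): lon ⌊1.3835/0.0833333⌋ = 16 → q; lat ⌊0.6614/0.0416667⌋ = 15 → p.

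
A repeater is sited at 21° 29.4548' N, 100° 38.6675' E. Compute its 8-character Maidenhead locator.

OL01hl77

Shift to the Maidenhead origin (180°W, 90°S): lon 280.64446, lat 111.49091.
Field (20°×10°, letters A–R): 280.64446/20 → 14 → O, 111.49091/10 → 11 → L; chars OL.
Square (2°×1°, digits 0–9): 0.64446/2 → 0, 1.49091/1 → 1; chars 01.
Subsquare (5′×2.5′, letters a–x): 0.64446/0.0833333 → 7 → h, 0.49091/0.0416667 → 11 → l; chars hl.
Extended square (30″×15″, digits 0–9): 0.06112/0.00833333 → 7, 0.03258/0.00416667 → 7; chars 77.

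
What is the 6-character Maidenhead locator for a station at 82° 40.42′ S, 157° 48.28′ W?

Offset from 180°W / 90°S: lon 22.1953°, lat 7.3263°.
Field: 22.1953/20 → 1 → B, 7.3263/10 → 0 → A; chars BA.
Square: 2.1953/2 → 1, 7.3263/1 → 7; chars 17.
Subsquare: 0.1953/0.0833333 → 2 → c, 0.3263/0.0416667 → 7 → h; chars ch.

BA17ch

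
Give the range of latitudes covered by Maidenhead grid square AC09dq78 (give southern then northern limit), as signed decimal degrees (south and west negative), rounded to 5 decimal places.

-60.30000, -60.29583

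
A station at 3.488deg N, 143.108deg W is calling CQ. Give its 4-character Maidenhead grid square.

BJ83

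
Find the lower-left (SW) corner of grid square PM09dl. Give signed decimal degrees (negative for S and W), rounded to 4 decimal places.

39.4583, 120.2500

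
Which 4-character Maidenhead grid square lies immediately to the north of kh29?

KI20

Latitude square 9; +1 → 10, wraps to 0, carry into field.
Latitude field H = 7; +1 → 8 = I.
The longitude characters are unchanged.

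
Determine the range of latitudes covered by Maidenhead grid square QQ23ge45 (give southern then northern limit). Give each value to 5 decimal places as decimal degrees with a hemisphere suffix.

Field Q=16, Q=16: +16·20° lon, +16·10° lat → SW at lon 140°, lat 70°.
Square 2, 3: +2·2° lon, +3·1° lat → SW at lon 144°, lat 73°.
Subsquare g=6, e=4: +6·0.0833333° lon, +4·0.0416667° lat → SW at lon 144.5°, lat 73.1667°.
Extended square 4, 5: +4·0.00833333° lon, +5·0.00416667° lat → SW at lon 144.533°, lat 73.1875°.
Cell spans 0.00833333° lon × 0.00416667° lat.
south 73.18750° N, north 73.19167° N.

73.18750° N, 73.19167° N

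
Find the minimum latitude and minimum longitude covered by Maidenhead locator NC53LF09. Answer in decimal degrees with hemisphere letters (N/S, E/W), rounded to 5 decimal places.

Field N=13, C=2: +13·20° lon, +2·10° lat → SW at lon 80°, lat -70°.
Square 5, 3: +5·2° lon, +3·1° lat → SW at lon 90°, lat -67°.
Subsquare l=11, f=5: +11·0.0833333° lon, +5·0.0416667° lat → SW at lon 90.9167°, lat -66.7917°.
Extended square 0, 9: +0·0.00833333° lon, +9·0.00416667° lat → SW at lon 90.9167°, lat -66.7542°.
latitude 66.75417° S, longitude 90.91667° E.

66.75417° S, 90.91667° E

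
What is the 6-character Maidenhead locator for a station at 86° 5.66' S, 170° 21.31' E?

Shift to the Maidenhead origin (180°W, 90°S): lon 350.3552, lat 3.9057.
Field: 350.3552/20 → 17 → R, 3.9057/10 → 0 → A; chars RA.
Square: 10.3552/2 → 5, 3.9057/1 → 3; chars 53.
Subsquare: 0.3552/0.0833333 → 4 → e, 0.9057/0.0416667 → 21 → v; chars ev.

RA53ev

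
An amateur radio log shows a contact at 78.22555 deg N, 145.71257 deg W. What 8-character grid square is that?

BQ78df44

Shift to the Maidenhead origin (180°W, 90°S): lon 34.28743, lat 168.22555.
Field (20°×10°, letters A–R): lon ⌊34.28743/20⌋ = 1 → B; lat ⌊168.22555/10⌋ = 16 → Q.
Square (2°×1°, digits 0–9): lon ⌊14.28743/2⌋ = 7; lat ⌊8.22555/1⌋ = 8.
Subsquare (5′×2.5′, letters a–x): lon ⌊0.28743/0.0833333⌋ = 3 → d; lat ⌊0.22555/0.0416667⌋ = 5 → f.
Extended square (30″×15″, digits 0–9): lon ⌊0.03743/0.00833333⌋ = 4; lat ⌊0.01722/0.00416667⌋ = 4.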